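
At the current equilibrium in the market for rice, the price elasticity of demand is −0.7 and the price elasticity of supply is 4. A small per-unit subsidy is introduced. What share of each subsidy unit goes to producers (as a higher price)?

Producer share = 7/47

For a small subsidy around the equilibrium, the benefit split depends on the relative slopes, which at a point are proportional to the elasticities.
Buyer share = εs/(εs + |εd|) = 4/(4 + 0.7) = 40/47; seller share = |εd|/(εs + |εd|) = 7/47.
So producers capture 7/47 of the subsidy.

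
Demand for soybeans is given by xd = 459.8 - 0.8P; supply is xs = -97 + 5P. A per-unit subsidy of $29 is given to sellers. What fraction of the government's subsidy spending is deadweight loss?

DWL / government spending = 10/403

Pre-subsidy: 459.8 - 0.8P = -97 + 5P gives P* = 96, x* = 383.
With the subsidy, sellers receive Ps = Pb + 29 for each unit, where Pb is the price buyers pay.
Supply in terms of Pb becomes xs = -97 + 5(Pb + 29) = 48 + 5Pb. Setting this equal to demand: 459.8 - 0.8Pb = 48 + 5Pb, so Pb = 71.
Sellers receive Ps = 71 + 29 = 100; x' = 459.8 − 0.8·71 = 403.
ΔCS = ½(383 + 403)(96 − 71) = 9825; ΔPS = ½(383 + 403)(100 − 96) = 1572.
Government spending = 29 × 403 = 11687.
DWL = ½ × 29 × (403 − 383) = 290; fraction = 290 / 11687 = 10/403.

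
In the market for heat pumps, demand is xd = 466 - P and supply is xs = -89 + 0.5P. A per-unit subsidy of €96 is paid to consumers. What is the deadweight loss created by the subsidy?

Pre-subsidy: 466 - P = -89 + 0.5P gives P* = 370, x* = 96.
With the rebate, buyers effectively pay Pb = Ps − 96, where Ps is the price sellers receive.
Demand in terms of Ps becomes xd = 466 − 1(Ps − 96) = 562 - Ps. Setting this equal to supply: 562 - Ps = -89 + 0.5Ps, so Ps = 434.
Buyers pay Pb = 434 − 96 = 338; x' = -89 + 0.5·434 = 128.
The subsidy expands output by 128 − 96 = 32 past the efficient level; on those units the gap between marginal cost and willingness to pay runs from 0 up to 96.
DWL = ½ × 96 × 32 = 1536.

Deadweight loss = €1536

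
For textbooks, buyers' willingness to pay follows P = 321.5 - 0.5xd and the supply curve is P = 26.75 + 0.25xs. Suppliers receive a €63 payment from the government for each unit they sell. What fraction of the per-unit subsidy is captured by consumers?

Pre-subsidy: 321.5 - 0.5x = 26.75 + 0.25x gives x* = 393 and P* = 125.
With the subsidy, sellers receive Ps = Pb + 63 for each unit, where Pb is the price buyers pay.
On the curves, Pb = 321.5 - 0.5x and Ps = 26.75 + 0.25x; the wedge Ps − Pb = 63 gives 26.75 + 0.25x − (321.5 - 0.5x) = 63, so x' = 477.
Then Pb = 321.5 − 0.5·477 = 83 and Ps = 26.75 + 0.25·477 = 146.
Buyers' price falls by P* − Pb = 125 − 83 = 42; sellers' price rises by Ps − P* = 146 − 125 = 21.
So consumers capture 42/63 = 2/3 of each unit of subsidy.

Consumer share = 2/3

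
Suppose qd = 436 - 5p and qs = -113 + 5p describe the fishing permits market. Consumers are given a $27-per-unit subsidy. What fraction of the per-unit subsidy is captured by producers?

Pre-subsidy: 436 - 5p = -113 + 5p gives p* = 54.9, q* = 161.5.
With the rebate, buyers effectively pay pb = ps − 27, where ps is the price sellers receive.
Demand in terms of ps becomes qd = 436 − 5(ps − 27) = 571 - 5ps. Setting this equal to supply: 571 - 5ps = -113 + 5ps, so ps = 68.4.
Buyers pay pb = 68.4 − 27 = 41.4; q' = -113 + 5·68.4 = 229.
Buyers' price falls by p* − pb = 54.9 − 41.4 = 13.5; sellers' price rises by ps − p* = 68.4 − 54.9 = 13.5.
So producers capture 13.5/27 = 0.5 of each unit of subsidy.

Producer share = 0.5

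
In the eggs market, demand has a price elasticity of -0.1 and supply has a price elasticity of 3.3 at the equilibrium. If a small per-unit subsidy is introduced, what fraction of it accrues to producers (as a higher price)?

Producer share = 1/34

For a small subsidy around the equilibrium, the benefit split depends on the relative slopes, which at a point are proportional to the elasticities.
Buyer share = εs/(εs + |εd|) = 3.3/(3.3 + 0.1) = 33/34; seller share = |εd|/(εs + |εd|) = 1/34.
So producers capture 1/34 of the subsidy.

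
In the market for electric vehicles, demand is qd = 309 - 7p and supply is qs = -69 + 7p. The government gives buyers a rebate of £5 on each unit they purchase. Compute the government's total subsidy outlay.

Pre-subsidy: 309 - 7p = -69 + 7p gives p* = 27, q* = 120.
With the rebate, buyers effectively pay pb = ps − 5, where ps is the price sellers receive.
Demand in terms of ps becomes qd = 309 − 7(ps − 5) = 344 - 7ps. Setting this equal to supply: 344 - 7ps = -69 + 7ps, so ps = 29.5.
Buyers pay pb = 29.5 − 5 = 24.5; q' = -69 + 7·29.5 = 137.5.
Government outlay = subsidy × quantity = 5 × 137.5 = 687.5.

Government cost = £687.5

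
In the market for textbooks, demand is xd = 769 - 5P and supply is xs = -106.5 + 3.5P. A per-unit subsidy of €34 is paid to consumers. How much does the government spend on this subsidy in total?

Pre-subsidy: 769 - 5P = -106.5 + 3.5P gives P* = 103, x* = 254.
With the rebate, buyers effectively pay Pb = Ps − 34, where Ps is the price sellers receive.
Demand in terms of Ps becomes xd = 769 − 5(Ps − 34) = 939 - 5Ps. Setting this equal to supply: 939 - 5Ps = -106.5 + 3.5Ps, so Ps = 123.
Buyers pay Pb = 123 − 34 = 89; x' = -106.5 + 3.5·123 = 324.
Government outlay = subsidy × quantity = 34 × 324 = 11016.

Government cost = €11016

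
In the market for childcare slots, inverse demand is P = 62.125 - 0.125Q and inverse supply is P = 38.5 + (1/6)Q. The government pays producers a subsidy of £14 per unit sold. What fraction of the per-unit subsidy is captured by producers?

Pre-subsidy: 62.125 - 0.125Q = 38.5 + (1/6)Q gives Q* = 81 and P* = 52.
With the subsidy, sellers receive Ps = Pb + 14 for each unit, where Pb is the price buyers pay.
On the curves, Pb = 62.125 - 0.125Q and Ps = 38.5 + (1/6)Q; the wedge Ps − Pb = 14 gives 38.5 + (1/6)Q − (62.125 - 0.125Q) = 14, so Q' = 129.
Then Pb = 62.125 − 0.125·129 = 46 and Ps = 38.5 + (1/6)·129 = 60.
Buyers' price falls by P* − Pb = 52 − 46 = 6; sellers' price rises by Ps − P* = 60 − 52 = 8.
So producers capture 8/14 = 4/7 of each unit of subsidy.

Producer share = 4/7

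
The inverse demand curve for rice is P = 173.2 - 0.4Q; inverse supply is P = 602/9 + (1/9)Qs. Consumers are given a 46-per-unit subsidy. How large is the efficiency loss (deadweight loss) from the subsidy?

Deadweight loss = 2070

Pre-subsidy: 173.2 - 0.4Q = 602/9 + (1/9)Q gives Q* = 208 and P* = 90.
With the rebate, buyers effectively pay Pb = Ps − 46, where Ps is the price sellers receive.
On the curves, Pb = 173.2 - 0.4Q and Ps = 602/9 + (1/9)Q; the wedge Ps − Pb = 46 gives 602/9 + (1/9)Q − (173.2 - 0.4Q) = 46, so Q' = 298.
Then Pb = 173.2 − 0.4·298 = 54 and Ps = 602/9 + (1/9)·298 = 100.
The subsidy expands output by 298 − 208 = 90 past the efficient level; on those units the gap between marginal cost and willingness to pay runs from 0 up to 46.
DWL = ½ × 46 × 90 = 2070.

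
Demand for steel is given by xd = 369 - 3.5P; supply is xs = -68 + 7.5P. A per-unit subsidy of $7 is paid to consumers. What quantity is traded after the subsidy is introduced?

Pre-subsidy: 369 - 3.5P = -68 + 7.5P gives P* = 437/11, x* = 5059/22.
With the rebate, buyers effectively pay Pb = Ps − 7, where Ps is the price sellers receive.
Demand in terms of Ps becomes xd = 369 − 3.5(Ps − 7) = 393.5 - 3.5Ps. Setting this equal to supply: 393.5 - 3.5Ps = -68 + 7.5Ps, so Ps = 923/22.
Buyers pay Pb = 923/22 − 7 = 769/22; x' = -68 + 7.5·(923/22) = 10853/44.

x' = 10853/44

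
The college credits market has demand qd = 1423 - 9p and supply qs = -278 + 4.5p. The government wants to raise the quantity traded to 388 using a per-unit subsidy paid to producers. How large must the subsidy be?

Required subsidy s = 33 per unit

At q = 388, invert demand for the buyer price: pb = (1423 − 388)/9 = 115; invert supply for the seller price: ps = (388 − (-278))/4.5 = 148.
The subsidy must fill the gap: s = ps − pb = 148 − 115 = 33.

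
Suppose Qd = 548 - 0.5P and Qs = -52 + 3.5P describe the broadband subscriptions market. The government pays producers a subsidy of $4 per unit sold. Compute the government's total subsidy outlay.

Government cost = $1899

Pre-subsidy: 548 - 0.5P = -52 + 3.5P gives P* = 150, Q* = 473.
With the subsidy, sellers receive Ps = Pb + 4 for each unit, where Pb is the price buyers pay.
Supply in terms of Pb becomes Qs = -52 + 3.5(Pb + 4) = -38 + 3.5Pb. Setting this equal to demand: 548 - 0.5Pb = -38 + 3.5Pb, so Pb = 146.5.
Sellers receive Ps = 146.5 + 4 = 150.5; Q' = 548 − 0.5·146.5 = 474.75.
Government outlay = subsidy × quantity = 4 × 474.75 = 1899.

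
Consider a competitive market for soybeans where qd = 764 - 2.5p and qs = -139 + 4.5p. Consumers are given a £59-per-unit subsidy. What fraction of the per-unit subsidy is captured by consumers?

Pre-subsidy: 764 - 2.5p = -139 + 4.5p gives p* = 129, q* = 441.5.
With the rebate, buyers effectively pay pb = ps − 59, where ps is the price sellers receive.
Demand in terms of ps becomes qd = 764 − 2.5(ps − 59) = 911.5 - 2.5ps. Setting this equal to supply: 911.5 - 2.5ps = -139 + 4.5ps, so ps = 2101/14.
Buyers pay pb = 2101/14 − 59 = 1275/14; q' = -139 + 4.5·(2101/14) = 15017/28.
Buyers' price falls by p* − pb = 129 − 1275/14 = 531/14; sellers' price rises by ps − p* = 2101/14 − 129 = 295/14.
So consumers capture (531/14)/59 = 9/14 of each unit of subsidy.

Consumer share = 9/14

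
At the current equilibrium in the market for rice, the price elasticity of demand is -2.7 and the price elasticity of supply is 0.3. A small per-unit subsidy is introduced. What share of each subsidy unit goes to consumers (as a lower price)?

For a small subsidy around the equilibrium, the benefit split depends on the relative slopes, which at a point are proportional to the elasticities.
Buyer share = εs/(εs + |εd|) = 0.3/(0.3 + 2.7) = 0.1; seller share = |εd|/(εs + |εd|) = 0.9.

Consumer share = 0.1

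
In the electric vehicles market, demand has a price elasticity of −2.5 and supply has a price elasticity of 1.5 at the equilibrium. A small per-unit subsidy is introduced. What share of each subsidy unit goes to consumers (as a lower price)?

For a small subsidy around the equilibrium, the benefit split depends on the relative slopes, which at a point are proportional to the elasticities.
Buyer share = εs/(εs + |εd|) = 1.5/(1.5 + 2.5) = 0.375; seller share = |εd|/(εs + |εd|) = 0.625.

Consumer share = 0.375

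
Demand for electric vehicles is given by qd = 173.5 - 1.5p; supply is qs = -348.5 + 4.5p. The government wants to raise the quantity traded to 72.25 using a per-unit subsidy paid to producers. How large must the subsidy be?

Required subsidy s = 26 per unit

At q = 72.25, invert demand for the buyer price: pb = (173.5 − 72.25)/1.5 = 67.5; invert supply for the seller price: ps = (72.25 − (-348.5))/4.5 = 93.5.
The subsidy must fill the gap: s = ps − pb = 93.5 − 67.5 = 26.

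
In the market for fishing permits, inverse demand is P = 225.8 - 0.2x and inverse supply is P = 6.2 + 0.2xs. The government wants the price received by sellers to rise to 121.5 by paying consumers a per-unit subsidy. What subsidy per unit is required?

At a seller price of 121.5, quantity supplied is -31 + 5·121.5 = 576.5.
Buyers absorb 576.5 only when they pay Pb = 225.8 − 0.2·576.5 = 110.5.
s = Ps − Pb = 121.5 − 110.5 = 11.

Required subsidy s = 11 per unit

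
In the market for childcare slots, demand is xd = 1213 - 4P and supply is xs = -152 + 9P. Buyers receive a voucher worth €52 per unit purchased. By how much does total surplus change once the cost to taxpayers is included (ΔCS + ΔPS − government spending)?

Pre-subsidy: 1213 - 4P = -152 + 9P gives P* = 105, x* = 793.
With the rebate, buyers effectively pay Pb = Ps − 52, where Ps is the price sellers receive.
Demand in terms of Ps becomes xd = 1213 − 4(Ps − 52) = 1421 - 4Ps. Setting this equal to supply: 1421 - 4Ps = -152 + 9Ps, so Ps = 121.
Buyers pay Pb = 121 − 52 = 69; x' = -152 + 9·121 = 937.
ΔCS = ½(793 + 937)(105 − 69) = 31140; ΔPS = ½(793 + 937)(121 − 105) = 13840.
Government spending = 52 × 937 = 48724.
Net change = 31140 + 13840 − 48724 = -3744. The loss equals the DWL triangle ½·52·144.

Net change in total surplus = -€3744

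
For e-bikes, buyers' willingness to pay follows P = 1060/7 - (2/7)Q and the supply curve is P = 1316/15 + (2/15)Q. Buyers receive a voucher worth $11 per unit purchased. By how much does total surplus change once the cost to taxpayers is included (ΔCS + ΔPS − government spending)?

Pre-subsidy: 1060/7 - (2/7)Q = 1316/15 + (2/15)Q gives Q* = 152 and P* = 108.
With the rebate, buyers effectively pay Pb = Ps − 11, where Ps is the price sellers receive.
On the curves, Pb = 1060/7 - (2/7)Q and Ps = 1316/15 + (2/15)Q; the wedge Ps − Pb = 11 gives 1316/15 + (2/15)Q − (1060/7 - (2/7)Q) = 11, so Q' = 178.25.
Then Pb = 1060/7 − (2/7)·178.25 = 100.5 and Ps = 1316/15 + (2/15)·178.25 = 111.5.
ΔCS = ½(152 + 178.25)(108 − 100.5) = 1238.4375; ΔPS = ½(152 + 178.25)(111.5 − 108) = 577.9375.
Government spending = 11 × 178.25 = 1960.75.
Net change = 1238.4375 + 577.9375 − 1960.75 = -144.375. The loss equals the DWL triangle ½·11·26.25.

Net change in total surplus = -$144.375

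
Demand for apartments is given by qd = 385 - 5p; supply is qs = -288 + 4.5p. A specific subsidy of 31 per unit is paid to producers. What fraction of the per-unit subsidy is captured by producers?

Pre-subsidy: 385 - 5p = -288 + 4.5p gives p* = 1346/19, q* = 585/19.
With the subsidy, sellers receive ps = pb + 31 for each unit, where pb is the price buyers pay.
Supply in terms of pb becomes qs = -288 + 4.5(pb + 31) = -148.5 + 4.5pb. Setting this equal to demand: 385 - 5pb = -148.5 + 4.5pb, so pb = 1067/19.
Sellers receive ps = 1067/19 + 31 = 1656/19; q' = 385 − 5·(1067/19) = 1980/19.
Buyers' price falls by p* − pb = 1346/19 − 1067/19 = 279/19; sellers' price rises by ps − p* = 1656/19 − 1346/19 = 310/19.
So producers capture (310/19)/31 = 10/19 of each unit of subsidy.

Producer share = 10/19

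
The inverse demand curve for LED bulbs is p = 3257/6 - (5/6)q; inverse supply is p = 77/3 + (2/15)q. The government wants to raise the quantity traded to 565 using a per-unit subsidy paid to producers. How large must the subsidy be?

Required subsidy s = 29 per unit

At q = 565, from the demand curve buyers pay pb = 3257/6 − (5/6)·565 = 72; from the supply curve sellers need ps = 77/3 + (2/15)·565 = 101.
The subsidy must fill the gap: s = ps − pb = 101 − 72 = 29.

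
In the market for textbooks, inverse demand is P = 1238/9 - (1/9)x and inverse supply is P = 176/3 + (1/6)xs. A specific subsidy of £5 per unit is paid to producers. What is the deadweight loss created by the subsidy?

Pre-subsidy: 1238/9 - (1/9)x = 176/3 + (1/6)x gives x* = 284 and P* = 106.
With the subsidy, sellers receive Ps = Pb + 5 for each unit, where Pb is the price buyers pay.
On the curves, Pb = 1238/9 - (1/9)x and Ps = 176/3 + (1/6)x; the wedge Ps − Pb = 5 gives 176/3 + (1/6)x − (1238/9 - (1/9)x) = 5, so x' = 302.
Then Pb = 1238/9 − (1/9)·302 = 104 and Ps = 176/3 + (1/6)·302 = 109.
The subsidy expands output by 302 − 284 = 18 past the efficient level; on those units the gap between marginal cost and willingness to pay runs from 0 up to 5.
DWL = ½ × 5 × 18 = 45.

Deadweight loss = £45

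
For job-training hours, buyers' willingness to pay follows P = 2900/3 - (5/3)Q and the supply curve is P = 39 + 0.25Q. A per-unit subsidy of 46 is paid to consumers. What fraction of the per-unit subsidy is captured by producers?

Producer share = 3/23

Pre-subsidy: 2900/3 - (5/3)Q = 39 + 0.25Q gives Q* = 484 and P* = 160.
With the rebate, buyers effectively pay Pb = Ps − 46, where Ps is the price sellers receive.
On the curves, Pb = 2900/3 - (5/3)Q and Ps = 39 + 0.25Q; the wedge Ps − Pb = 46 gives 39 + 0.25Q − (2900/3 - (5/3)Q) = 46, so Q' = 508.
Then Pb = 2900/3 − (5/3)·508 = 120 and Ps = 39 + 0.25·508 = 166.
Buyers' price falls by P* − Pb = 160 − 120 = 40; sellers' price rises by Ps − P* = 166 − 160 = 6.
So producers capture 6/46 = 3/23 of each unit of subsidy.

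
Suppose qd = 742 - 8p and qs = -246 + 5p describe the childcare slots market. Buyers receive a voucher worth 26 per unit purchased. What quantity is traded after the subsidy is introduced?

Pre-subsidy: 742 - 8p = -246 + 5p gives p* = 76, q* = 134.
With the rebate, buyers effectively pay pb = ps − 26, where ps is the price sellers receive.
Demand in terms of ps becomes qd = 742 − 8(ps − 26) = 950 - 8ps. Setting this equal to supply: 950 - 8ps = -246 + 5ps, so ps = 92.
Buyers pay pb = 92 − 26 = 66; q' = -246 + 5·92 = 214.

q' = 214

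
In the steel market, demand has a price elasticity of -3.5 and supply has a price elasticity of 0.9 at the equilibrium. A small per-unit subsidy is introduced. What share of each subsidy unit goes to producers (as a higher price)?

Producer share = 35/44

For a small subsidy around the equilibrium, the benefit split depends on the relative slopes, which at a point are proportional to the elasticities.
Buyer share = εs/(εs + |εd|) = 0.9/(0.9 + 3.5) = 9/44; seller share = |εd|/(εs + |εd|) = 35/44.
So producers capture 35/44 of the subsidy.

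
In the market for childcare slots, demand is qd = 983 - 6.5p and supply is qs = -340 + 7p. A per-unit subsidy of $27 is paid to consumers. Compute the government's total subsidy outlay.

Pre-subsidy: 983 - 6.5p = -340 + 7p gives p* = 98, q* = 346.
With the rebate, buyers effectively pay pb = ps − 27, where ps is the price sellers receive.
Demand in terms of ps becomes qd = 983 − 6.5(ps − 27) = 1158.5 - 6.5ps. Setting this equal to supply: 1158.5 - 6.5ps = -340 + 7ps, so ps = 111.
Buyers pay pb = 111 − 27 = 84; q' = -340 + 7·111 = 437.
Government outlay = subsidy × quantity = 27 × 437 = 11799.

Government cost = $11799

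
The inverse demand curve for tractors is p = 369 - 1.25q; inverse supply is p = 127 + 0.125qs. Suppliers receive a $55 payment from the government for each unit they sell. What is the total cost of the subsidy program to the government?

Government cost = $11880

Pre-subsidy: 369 - 1.25q = 127 + 0.125q gives q* = 176 and p* = 149.
With the subsidy, sellers receive ps = pb + 55 for each unit, where pb is the price buyers pay.
On the curves, pb = 369 - 1.25q and ps = 127 + 0.125q; the wedge ps − pb = 55 gives 127 + 0.125q − (369 - 1.25q) = 55, so q' = 216.
Then pb = 369 − 1.25·216 = 99 and ps = 127 + 0.125·216 = 154.
Government outlay = subsidy × quantity = 55 × 216 = 11880.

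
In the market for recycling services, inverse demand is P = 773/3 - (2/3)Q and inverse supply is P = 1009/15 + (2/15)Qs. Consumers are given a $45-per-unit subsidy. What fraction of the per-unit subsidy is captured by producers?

Producer share = 1/6

Pre-subsidy: 773/3 - (2/3)Q = 1009/15 + (2/15)Q gives Q* = 238 and P* = 99.
With the rebate, buyers effectively pay Pb = Ps − 45, where Ps is the price sellers receive.
On the curves, Pb = 773/3 - (2/3)Q and Ps = 1009/15 + (2/15)Q; the wedge Ps − Pb = 45 gives 1009/15 + (2/15)Q − (773/3 - (2/3)Q) = 45, so Q' = 294.25.
Then Pb = 773/3 − (2/3)·294.25 = 61.5 and Ps = 1009/15 + (2/15)·294.25 = 106.5.
Buyers' price falls by P* − Pb = 99 − 61.5 = 37.5; sellers' price rises by Ps − P* = 106.5 − 99 = 7.5.
So producers capture 7.5/45 = 1/6 of each unit of subsidy.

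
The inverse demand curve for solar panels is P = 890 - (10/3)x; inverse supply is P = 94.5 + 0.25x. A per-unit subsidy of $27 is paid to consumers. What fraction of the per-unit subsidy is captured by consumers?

Consumer share = 40/43

Pre-subsidy: 890 - (10/3)x = 94.5 + 0.25x gives x* = 222 and P* = 150.
With the rebate, buyers effectively pay Pb = Ps − 27, where Ps is the price sellers receive.
On the curves, Pb = 890 - (10/3)x and Ps = 94.5 + 0.25x; the wedge Ps − Pb = 27 gives 94.5 + 0.25x − (890 - (10/3)x) = 27, so x' = 9870/43.
Then Pb = 890 − (10/3)·(9870/43) = 5370/43 and Ps = 94.5 + 0.25·(9870/43) = 6531/43.
Buyers' price falls by P* − Pb = 150 − 5370/43 = 1080/43; sellers' price rises by Ps − P* = 6531/43 − 150 = 81/43.
So consumers capture (1080/43)/27 = 40/43 of each unit of subsidy.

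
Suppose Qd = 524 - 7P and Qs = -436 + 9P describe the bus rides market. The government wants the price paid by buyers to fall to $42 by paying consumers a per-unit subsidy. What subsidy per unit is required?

Required subsidy s = $32 per unit

At a buyer price of 42, quantity demanded is 524 − 7·42 = 230.
Sellers supply 230 only when they receive Ps with -436 + 9·Ps = 230, i.e. Ps = 74.
s = Ps − Pb = 74 − 42 = 32.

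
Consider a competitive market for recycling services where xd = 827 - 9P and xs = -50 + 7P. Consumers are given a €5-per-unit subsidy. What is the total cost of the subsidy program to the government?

Government cost = €1766.875

Pre-subsidy: 827 - 9P = -50 + 7P gives P* = 54.8125, x* = 333.6875.
With the rebate, buyers effectively pay Pb = Ps − 5, where Ps is the price sellers receive.
Demand in terms of Ps becomes xd = 827 − 9(Ps − 5) = 872 - 9Ps. Setting this equal to supply: 872 - 9Ps = -50 + 7Ps, so Ps = 57.625.
Buyers pay Pb = 57.625 − 5 = 52.625; x' = -50 + 7·57.625 = 353.375.
Government outlay = subsidy × quantity = 5 × 353.375 = 1766.875.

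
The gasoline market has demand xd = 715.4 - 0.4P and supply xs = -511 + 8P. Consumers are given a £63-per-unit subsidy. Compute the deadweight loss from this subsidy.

Deadweight loss = £756

Pre-subsidy: 715.4 - 0.4P = -511 + 8P gives P* = 146, x* = 657.
With the rebate, buyers effectively pay Pb = Ps − 63, where Ps is the price sellers receive.
Demand in terms of Ps becomes xd = 715.4 − 0.4(Ps − 63) = 740.6 - 0.4Ps. Setting this equal to supply: 740.6 - 0.4Ps = -511 + 8Ps, so Ps = 149.
Buyers pay Pb = 149 − 63 = 86; x' = -511 + 8·149 = 681.
The subsidy expands output by 681 − 657 = 24 past the efficient level; on those units the gap between marginal cost and willingness to pay runs from 0 up to 63.
DWL = ½ × 63 × 24 = 756.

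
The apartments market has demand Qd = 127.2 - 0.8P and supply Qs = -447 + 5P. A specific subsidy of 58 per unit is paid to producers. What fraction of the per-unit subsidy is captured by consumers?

Pre-subsidy: 127.2 - 0.8P = -447 + 5P gives P* = 99, Q* = 48.
With the subsidy, sellers receive Ps = Pb + 58 for each unit, where Pb is the price buyers pay.
Supply in terms of Pb becomes Qs = -447 + 5(Pb + 58) = -157 + 5Pb. Setting this equal to demand: 127.2 - 0.8Pb = -157 + 5Pb, so Pb = 49.
Sellers receive Ps = 49 + 58 = 107; Q' = 127.2 − 0.8·49 = 88.
Buyers' price falls by P* − Pb = 99 − 49 = 50; sellers' price rises by Ps − P* = 107 − 99 = 8.
So consumers capture 50/58 = 25/29 of each unit of subsidy.

Consumer share = 25/29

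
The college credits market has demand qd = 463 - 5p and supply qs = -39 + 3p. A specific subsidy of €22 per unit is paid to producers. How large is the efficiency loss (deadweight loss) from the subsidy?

Pre-subsidy: 463 - 5p = -39 + 3p gives p* = 62.75, q* = 149.25.
With the subsidy, sellers receive ps = pb + 22 for each unit, where pb is the price buyers pay.
Supply in terms of pb becomes qs = -39 + 3(pb + 22) = 27 + 3pb. Setting this equal to demand: 463 - 5pb = 27 + 3pb, so pb = 54.5.
Sellers receive ps = 54.5 + 22 = 76.5; q' = 463 − 5·54.5 = 190.5.
The subsidy expands output by 190.5 − 149.25 = 41.25 past the efficient level; on those units the gap between marginal cost and willingness to pay runs from 0 up to 22.
DWL = ½ × 22 × 41.25 = 453.75.

Deadweight loss = €453.75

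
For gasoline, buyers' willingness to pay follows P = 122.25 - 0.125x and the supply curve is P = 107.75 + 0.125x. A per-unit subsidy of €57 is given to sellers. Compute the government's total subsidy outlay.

Government cost = €16302

Pre-subsidy: 122.25 - 0.125x = 107.75 + 0.125x gives x* = 58 and P* = 115.
With the subsidy, sellers receive Ps = Pb + 57 for each unit, where Pb is the price buyers pay.
On the curves, Pb = 122.25 - 0.125x and Ps = 107.75 + 0.125x; the wedge Ps − Pb = 57 gives 107.75 + 0.125x − (122.25 - 0.125x) = 57, so x' = 286.
Then Pb = 122.25 − 0.125·286 = 86.5 and Ps = 107.75 + 0.125·286 = 143.5.
Government outlay = subsidy × quantity = 57 × 286 = 16302.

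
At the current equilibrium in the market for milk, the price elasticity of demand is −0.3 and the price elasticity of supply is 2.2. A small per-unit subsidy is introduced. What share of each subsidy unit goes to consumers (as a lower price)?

For a small subsidy around the equilibrium, the benefit split depends on the relative slopes, which at a point are proportional to the elasticities.
Buyer share = εs/(εs + |εd|) = 2.2/(2.2 + 0.3) = 0.88; seller share = |εd|/(εs + |εd|) = 0.12.

Consumer share = 0.88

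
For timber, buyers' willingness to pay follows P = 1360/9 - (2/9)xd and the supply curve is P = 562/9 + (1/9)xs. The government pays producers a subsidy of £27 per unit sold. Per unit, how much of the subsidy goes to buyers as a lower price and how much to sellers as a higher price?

Buyers gain £18 per unit; sellers gain £9 per unit

Pre-subsidy: 1360/9 - (2/9)x = 562/9 + (1/9)x gives x* = 266 and P* = 92.
With the subsidy, sellers receive Ps = Pb + 27 for each unit, where Pb is the price buyers pay.
On the curves, Pb = 1360/9 - (2/9)x and Ps = 562/9 + (1/9)x; the wedge Ps − Pb = 27 gives 562/9 + (1/9)x − (1360/9 - (2/9)x) = 27, so x' = 347.
Then Pb = 1360/9 − (2/9)·347 = 74 and Ps = 562/9 + (1/9)·347 = 101.
Buyers' price falls by P* − Pb = 92 − 74 = 18; sellers' price rises by Ps − P* = 101 − 92 = 9.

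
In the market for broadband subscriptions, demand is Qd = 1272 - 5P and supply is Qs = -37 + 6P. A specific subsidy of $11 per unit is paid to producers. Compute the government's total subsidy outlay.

Government cost = $7777

Pre-subsidy: 1272 - 5P = -37 + 6P gives P* = 119, Q* = 677.
With the subsidy, sellers receive Ps = Pb + 11 for each unit, where Pb is the price buyers pay.
Supply in terms of Pb becomes Qs = -37 + 6(Pb + 11) = 29 + 6Pb. Setting this equal to demand: 1272 - 5Pb = 29 + 6Pb, so Pb = 113.
Sellers receive Ps = 113 + 11 = 124; Q' = 1272 − 5·113 = 707.
Government outlay = subsidy × quantity = 11 × 707 = 7777.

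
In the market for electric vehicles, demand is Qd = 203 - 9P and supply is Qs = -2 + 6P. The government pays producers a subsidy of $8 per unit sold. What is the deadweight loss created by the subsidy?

Pre-subsidy: 203 - 9P = -2 + 6P gives P* = 41/3, Q* = 80.
With the subsidy, sellers receive Ps = Pb + 8 for each unit, where Pb is the price buyers pay.
Supply in terms of Pb becomes Qs = -2 + 6(Pb + 8) = 46 + 6Pb. Setting this equal to demand: 203 - 9Pb = 46 + 6Pb, so Pb = 157/15.
Sellers receive Ps = 157/15 + 8 = 277/15; Q' = 203 − 9·(157/15) = 108.8.
The subsidy expands output by 108.8 − 80 = 28.8 past the efficient level; on those units the gap between marginal cost and willingness to pay runs from 0 up to 8.
DWL = ½ × 8 × 28.8 = 115.2.

Deadweight loss = $115.2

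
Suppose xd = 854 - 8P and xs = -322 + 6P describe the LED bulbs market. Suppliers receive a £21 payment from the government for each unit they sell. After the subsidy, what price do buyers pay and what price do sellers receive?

Pre-subsidy: 854 - 8P = -322 + 6P gives P* = 84, x* = 182.
With the subsidy, sellers receive Ps = Pb + 21 for each unit, where Pb is the price buyers pay.
Supply in terms of Pb becomes xs = -322 + 6(Pb + 21) = -196 + 6Pb. Setting this equal to demand: 854 - 8Pb = -196 + 6Pb, so Pb = 75.
Sellers receive Ps = 75 + 21 = 96; x' = 854 − 8·75 = 254.

Buyers pay £75; sellers receive £96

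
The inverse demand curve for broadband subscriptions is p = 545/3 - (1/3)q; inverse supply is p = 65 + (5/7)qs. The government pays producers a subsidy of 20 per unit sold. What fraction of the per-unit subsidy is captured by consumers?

Pre-subsidy: 545/3 - (1/3)q = 65 + (5/7)q gives q* = 1225/11 and p* = 1590/11.
With the subsidy, sellers receive ps = pb + 20 for each unit, where pb is the price buyers pay.
On the curves, pb = 545/3 - (1/3)q and ps = 65 + (5/7)q; the wedge ps − pb = 20 gives 65 + (5/7)q − (545/3 - (1/3)q) = 20, so q' = 1435/11.
Then pb = 545/3 − (1/3)·(1435/11) = 1520/11 and ps = 65 + (5/7)·(1435/11) = 1740/11.
Buyers' price falls by p* − pb = 1590/11 − 1520/11 = 70/11; sellers' price rises by ps − p* = 1740/11 − 1590/11 = 150/11.
So consumers capture (70/11)/20 = 7/22 of each unit of subsidy.

Consumer share = 7/22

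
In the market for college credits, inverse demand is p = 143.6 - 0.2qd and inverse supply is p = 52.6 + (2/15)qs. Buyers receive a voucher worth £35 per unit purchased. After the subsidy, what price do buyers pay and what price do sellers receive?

Buyers pay £68; sellers receive £103

Pre-subsidy: 143.6 - 0.2q = 52.6 + (2/15)q gives q* = 273 and p* = 89.
With the rebate, buyers effectively pay pb = ps − 35, where ps is the price sellers receive.
On the curves, pb = 143.6 - 0.2q and ps = 52.6 + (2/15)q; the wedge ps − pb = 35 gives 52.6 + (2/15)q − (143.6 - 0.2q) = 35, so q' = 378.
Then pb = 143.6 − 0.2·378 = 68 and ps = 52.6 + (2/15)·378 = 103.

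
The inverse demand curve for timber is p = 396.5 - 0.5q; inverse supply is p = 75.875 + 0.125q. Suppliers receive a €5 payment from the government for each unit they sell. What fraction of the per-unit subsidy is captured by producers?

Pre-subsidy: 396.5 - 0.5q = 75.875 + 0.125q gives q* = 513 and p* = 140.
With the subsidy, sellers receive ps = pb + 5 for each unit, where pb is the price buyers pay.
On the curves, pb = 396.5 - 0.5q and ps = 75.875 + 0.125q; the wedge ps − pb = 5 gives 75.875 + 0.125q − (396.5 - 0.5q) = 5, so q' = 521.
Then pb = 396.5 − 0.5·521 = 136 and ps = 75.875 + 0.125·521 = 141.
Buyers' price falls by p* − pb = 140 − 136 = 4; sellers' price rises by ps − p* = 141 − 140 = 1.
So producers capture 1/5 = 0.2 of each unit of subsidy.

Producer share = 0.2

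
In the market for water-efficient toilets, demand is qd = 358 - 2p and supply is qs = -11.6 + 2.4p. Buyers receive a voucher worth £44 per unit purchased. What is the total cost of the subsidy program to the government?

Government cost = £10472

Pre-subsidy: 358 - 2p = -11.6 + 2.4p gives p* = 84, q* = 190.
With the rebate, buyers effectively pay pb = ps − 44, where ps is the price sellers receive.
Demand in terms of ps becomes qd = 358 − 2(ps − 44) = 446 - 2ps. Setting this equal to supply: 446 - 2ps = -11.6 + 2.4ps, so ps = 104.
Buyers pay pb = 104 − 44 = 60; q' = -11.6 + 2.4·104 = 238.
Government outlay = subsidy × quantity = 44 × 238 = 10472.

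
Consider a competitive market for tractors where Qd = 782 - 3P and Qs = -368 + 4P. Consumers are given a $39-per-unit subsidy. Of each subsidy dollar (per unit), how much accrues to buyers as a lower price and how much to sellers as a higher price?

Pre-subsidy: 782 - 3P = -368 + 4P gives P* = 1150/7, Q* = 2024/7.
With the rebate, buyers effectively pay Pb = Ps − 39, where Ps is the price sellers receive.
Demand in terms of Ps becomes Qd = 782 − 3(Ps − 39) = 899 - 3Ps. Setting this equal to supply: 899 - 3Ps = -368 + 4Ps, so Ps = 181.
Buyers pay Pb = 181 − 39 = 142; Q' = -368 + 4·181 = 356.
Buyers' price falls by P* − Pb = 1150/7 − 142 = 156/7; sellers' price rises by Ps − P* = 181 − 1150/7 = 117/7.

Buyers gain 156/7 per unit; sellers gain 117/7 per unit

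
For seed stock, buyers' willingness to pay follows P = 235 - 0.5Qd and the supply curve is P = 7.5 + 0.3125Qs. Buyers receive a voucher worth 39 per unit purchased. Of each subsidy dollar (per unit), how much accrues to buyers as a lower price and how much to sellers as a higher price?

Pre-subsidy: 235 - 0.5Q = 7.5 + 0.3125Q gives Q* = 280 and P* = 95.
With the rebate, buyers effectively pay Pb = Ps − 39, where Ps is the price sellers receive.
On the curves, Pb = 235 - 0.5Q and Ps = 7.5 + 0.3125Q; the wedge Ps − Pb = 39 gives 7.5 + 0.3125Q − (235 - 0.5Q) = 39, so Q' = 328.
Then Pb = 235 − 0.5·328 = 71 and Ps = 7.5 + 0.3125·328 = 110.
Buyers' price falls by P* − Pb = 95 − 71 = 24; sellers' price rises by Ps − P* = 110 − 95 = 15.

Buyers gain 24 per unit; sellers gain 15 per unit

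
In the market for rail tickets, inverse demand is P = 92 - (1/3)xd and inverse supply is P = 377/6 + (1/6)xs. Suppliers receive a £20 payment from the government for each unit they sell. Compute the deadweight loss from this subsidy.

Pre-subsidy: 92 - (1/3)x = 377/6 + (1/6)x gives x* = 175/3 and P* = 653/9.
With the subsidy, sellers receive Ps = Pb + 20 for each unit, where Pb is the price buyers pay.
On the curves, Pb = 92 - (1/3)x and Ps = 377/6 + (1/6)x; the wedge Ps − Pb = 20 gives 377/6 + (1/6)x − (92 - (1/3)x) = 20, so x' = 295/3.
Then Pb = 92 − (1/3)·(295/3) = 533/9 and Ps = 377/6 + (1/6)·(295/3) = 713/9.
The subsidy expands output by 295/3 − 175/3 = 40 past the efficient level; on those units the gap between marginal cost and willingness to pay runs from 0 up to 20.
DWL = ½ × 20 × 40 = 400.

Deadweight loss = £400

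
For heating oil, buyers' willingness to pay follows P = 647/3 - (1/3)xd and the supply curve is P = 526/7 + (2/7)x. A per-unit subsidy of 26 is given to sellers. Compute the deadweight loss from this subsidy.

Deadweight loss = 546

Pre-subsidy: 647/3 - (1/3)x = 526/7 + (2/7)x gives x* = 227 and P* = 140.
With the subsidy, sellers receive Ps = Pb + 26 for each unit, where Pb is the price buyers pay.
On the curves, Pb = 647/3 - (1/3)x and Ps = 526/7 + (2/7)x; the wedge Ps − Pb = 26 gives 526/7 + (2/7)x − (647/3 - (1/3)x) = 26, so x' = 269.
Then Pb = 647/3 − (1/3)·269 = 126 and Ps = 526/7 + (2/7)·269 = 152.
The subsidy expands output by 269 − 227 = 42 past the efficient level; on those units the gap between marginal cost and willingness to pay runs from 0 up to 26.
DWL = ½ × 26 × 42 = 546.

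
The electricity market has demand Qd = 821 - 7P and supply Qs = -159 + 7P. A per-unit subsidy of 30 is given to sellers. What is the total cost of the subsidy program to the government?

Government cost = 13080

Pre-subsidy: 821 - 7P = -159 + 7P gives P* = 70, Q* = 331.
With the subsidy, sellers receive Ps = Pb + 30 for each unit, where Pb is the price buyers pay.
Supply in terms of Pb becomes Qs = -159 + 7(Pb + 30) = 51 + 7Pb. Setting this equal to demand: 821 - 7Pb = 51 + 7Pb, so Pb = 55.
Sellers receive Ps = 55 + 30 = 85; Q' = 821 − 7·55 = 436.
Government outlay = subsidy × quantity = 30 × 436 = 13080.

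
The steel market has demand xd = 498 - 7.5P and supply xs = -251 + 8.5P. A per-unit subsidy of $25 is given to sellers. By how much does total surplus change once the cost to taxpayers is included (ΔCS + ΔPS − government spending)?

Pre-subsidy: 498 - 7.5P = -251 + 8.5P gives P* = 46.8125, x* = 146.90625.
With the subsidy, sellers receive Ps = Pb + 25 for each unit, where Pb is the price buyers pay.
Supply in terms of Pb becomes xs = -251 + 8.5(Pb + 25) = -38.5 + 8.5Pb. Setting this equal to demand: 498 - 7.5Pb = -38.5 + 8.5Pb, so Pb = 33.53125.
Sellers receive Ps = 33.53125 + 25 = 58.53125; x' = 498 − 7.5·33.53125 = 246.515625.
ΔCS = ½(146.90625 + 246.515625)(46.8125 − 33.53125) = 2612.567138671875; ΔPS = ½(146.90625 + 246.515625)(58.53125 − 46.8125) = 2305.206298828125.
Government spending = 25 × 246.515625 = 6162.890625.
Net change = 2612.567138671875 + 2305.206298828125 − 6162.890625 = -1245.1171875. The loss equals the DWL triangle ½·25·99.609375.

Net change in total surplus = -$1245.1171875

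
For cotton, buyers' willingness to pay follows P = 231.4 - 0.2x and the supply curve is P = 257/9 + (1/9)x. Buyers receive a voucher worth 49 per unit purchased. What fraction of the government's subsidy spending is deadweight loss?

Pre-subsidy: 231.4 - 0.2x = 257/9 + (1/9)x gives x* = 652 and P* = 101.
With the rebate, buyers effectively pay Pb = Ps − 49, where Ps is the price sellers receive.
On the curves, Pb = 231.4 - 0.2x and Ps = 257/9 + (1/9)x; the wedge Ps − Pb = 49 gives 257/9 + (1/9)x − (231.4 - 0.2x) = 49, so x' = 809.5.
Then Pb = 231.4 − 0.2·809.5 = 69.5 and Ps = 257/9 + (1/9)·809.5 = 118.5.
ΔCS = ½(652 + 809.5)(101 − 69.5) = 23018.625; ΔPS = ½(652 + 809.5)(118.5 − 101) = 12788.125.
Government spending = 49 × 809.5 = 39665.5.
DWL = ½ × 49 × (809.5 − 652) = 3858.75; fraction = 3858.75 / 39665.5 = 315/3238.

DWL / government spending = 315/3238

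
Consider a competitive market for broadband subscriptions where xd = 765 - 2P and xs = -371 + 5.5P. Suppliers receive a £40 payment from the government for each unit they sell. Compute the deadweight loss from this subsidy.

Deadweight loss = 3520/3

Pre-subsidy: 765 - 2P = -371 + 5.5P gives P* = 2272/15, x* = 6931/15.
With the subsidy, sellers receive Ps = Pb + 40 for each unit, where Pb is the price buyers pay.
Supply in terms of Pb becomes xs = -371 + 5.5(Pb + 40) = -151 + 5.5Pb. Setting this equal to demand: 765 - 2Pb = -151 + 5.5Pb, so Pb = 1832/15.
Sellers receive Ps = 1832/15 + 40 = 2432/15; x' = 765 − 2·(1832/15) = 7811/15.
The subsidy expands output by 7811/15 − 6931/15 = 176/3 past the efficient level; on those units the gap between marginal cost and willingness to pay runs from 0 up to 40.
DWL = ½ × 40 × 176/3 = 3520/3.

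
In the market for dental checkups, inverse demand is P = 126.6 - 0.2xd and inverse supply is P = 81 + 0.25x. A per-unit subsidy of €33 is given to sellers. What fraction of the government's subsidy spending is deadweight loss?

Pre-subsidy: 126.6 - 0.2x = 81 + 0.25x gives x* = 304/3 and P* = 319/3.
With the subsidy, sellers receive Ps = Pb + 33 for each unit, where Pb is the price buyers pay.
On the curves, Pb = 126.6 - 0.2x and Ps = 81 + 0.25x; the wedge Ps − Pb = 33 gives 81 + 0.25x − (126.6 - 0.2x) = 33, so x' = 524/3.
Then Pb = 126.6 − 0.2·(524/3) = 275/3 and Ps = 81 + 0.25·(524/3) = 374/3.
ΔCS = ½(304/3 + 524/3)(319/3 − 275/3) = 2024; ΔPS = ½(304/3 + 524/3)(374/3 − 319/3) = 2530.
Government spending = 33 × 524/3 = 5764.
DWL = ½ × 33 × (524/3 − 304/3) = 1210; fraction = 1210 / 5764 = 55/262.

DWL / government spending = 55/262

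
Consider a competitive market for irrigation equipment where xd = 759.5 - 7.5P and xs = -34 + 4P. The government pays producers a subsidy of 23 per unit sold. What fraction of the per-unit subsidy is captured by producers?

Pre-subsidy: 759.5 - 7.5P = -34 + 4P gives P* = 69, x* = 242.
With the subsidy, sellers receive Ps = Pb + 23 for each unit, where Pb is the price buyers pay.
Supply in terms of Pb becomes xs = -34 + 4(Pb + 23) = 58 + 4Pb. Setting this equal to demand: 759.5 - 7.5Pb = 58 + 4Pb, so Pb = 61.
Sellers receive Ps = 61 + 23 = 84; x' = 759.5 − 7.5·61 = 302.
Buyers' price falls by P* − Pb = 69 − 61 = 8; sellers' price rises by Ps − P* = 84 − 69 = 15.
So producers capture 15/23 = 15/23 of each unit of subsidy.

Producer share = 15/23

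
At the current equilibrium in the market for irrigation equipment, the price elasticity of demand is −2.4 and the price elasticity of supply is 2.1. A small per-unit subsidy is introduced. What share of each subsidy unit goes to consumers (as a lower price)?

Consumer share = 7/15

For a small subsidy around the equilibrium, the benefit split depends on the relative slopes, which at a point are proportional to the elasticities.
Buyer share = εs/(εs + |εd|) = 2.1/(2.1 + 2.4) = 7/15; seller share = |εd|/(εs + |εd|) = 8/15.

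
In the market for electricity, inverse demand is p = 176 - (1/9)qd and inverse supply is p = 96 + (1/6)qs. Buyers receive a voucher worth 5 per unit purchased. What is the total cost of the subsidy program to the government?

Government cost = 1530

Pre-subsidy: 176 - (1/9)q = 96 + (1/6)q gives q* = 288 and p* = 144.
With the rebate, buyers effectively pay pb = ps − 5, where ps is the price sellers receive.
On the curves, pb = 176 - (1/9)q and ps = 96 + (1/6)q; the wedge ps − pb = 5 gives 96 + (1/6)q − (176 - (1/9)q) = 5, so q' = 306.
Then pb = 176 − (1/9)·306 = 142 and ps = 96 + (1/6)·306 = 147.
Government outlay = subsidy × quantity = 5 × 306 = 1530.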